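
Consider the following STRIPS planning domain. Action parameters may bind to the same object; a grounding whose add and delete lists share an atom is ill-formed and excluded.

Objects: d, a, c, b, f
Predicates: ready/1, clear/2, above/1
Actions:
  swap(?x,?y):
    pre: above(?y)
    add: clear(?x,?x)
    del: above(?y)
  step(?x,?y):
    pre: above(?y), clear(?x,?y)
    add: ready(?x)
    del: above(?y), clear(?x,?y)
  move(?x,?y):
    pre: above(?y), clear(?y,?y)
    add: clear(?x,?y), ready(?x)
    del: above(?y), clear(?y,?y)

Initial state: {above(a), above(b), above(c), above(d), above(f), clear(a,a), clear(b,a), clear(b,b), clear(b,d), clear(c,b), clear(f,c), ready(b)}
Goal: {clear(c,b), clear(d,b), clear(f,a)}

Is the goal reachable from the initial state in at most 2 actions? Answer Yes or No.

Yes

1. move(d,b)  →  {above(a), above(c), above(d), above(f), clear(a,a), clear(b,a), clear(b,d), clear(c,b), clear(d,b), clear(f,c), ready(b), ready(d)}
2. move(f,a)  →  {above(c), above(d), above(f), clear(b,a), clear(b,d), clear(c,b), clear(d,b), clear(f,a), clear(f,c), ready(b), ready(d), ready(f)}
optimal plan length = 2; 2 ≤ 2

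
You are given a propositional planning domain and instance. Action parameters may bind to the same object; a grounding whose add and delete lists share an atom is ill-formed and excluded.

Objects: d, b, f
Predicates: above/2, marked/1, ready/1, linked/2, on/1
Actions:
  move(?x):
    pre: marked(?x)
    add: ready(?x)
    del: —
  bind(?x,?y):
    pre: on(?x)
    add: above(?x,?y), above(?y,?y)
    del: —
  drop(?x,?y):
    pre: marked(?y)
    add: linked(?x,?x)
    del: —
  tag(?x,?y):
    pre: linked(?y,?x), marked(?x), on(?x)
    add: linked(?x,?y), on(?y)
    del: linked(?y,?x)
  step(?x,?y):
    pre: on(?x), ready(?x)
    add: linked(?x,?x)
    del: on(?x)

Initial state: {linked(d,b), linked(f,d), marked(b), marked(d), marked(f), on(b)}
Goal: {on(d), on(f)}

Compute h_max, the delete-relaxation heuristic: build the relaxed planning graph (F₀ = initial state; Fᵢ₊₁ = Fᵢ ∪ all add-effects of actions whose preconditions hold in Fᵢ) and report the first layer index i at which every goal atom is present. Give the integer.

2

F0 = init (6 atoms)
F1 = F0 ∪ {above(b,b), above(b,d), above(b,f), above(d,d), above(f,f), linked(b,b), linked(b,d), linked(d,d), linked(f,f), on(d), ready(b), ready(d), ready(f)}  (19 atoms)
F2 = F1 ∪ {above(d,b), above(d,f), linked(d,f), on(f)}  (23 atoms)
goal ⊆ F2  ⇒  h_max = 2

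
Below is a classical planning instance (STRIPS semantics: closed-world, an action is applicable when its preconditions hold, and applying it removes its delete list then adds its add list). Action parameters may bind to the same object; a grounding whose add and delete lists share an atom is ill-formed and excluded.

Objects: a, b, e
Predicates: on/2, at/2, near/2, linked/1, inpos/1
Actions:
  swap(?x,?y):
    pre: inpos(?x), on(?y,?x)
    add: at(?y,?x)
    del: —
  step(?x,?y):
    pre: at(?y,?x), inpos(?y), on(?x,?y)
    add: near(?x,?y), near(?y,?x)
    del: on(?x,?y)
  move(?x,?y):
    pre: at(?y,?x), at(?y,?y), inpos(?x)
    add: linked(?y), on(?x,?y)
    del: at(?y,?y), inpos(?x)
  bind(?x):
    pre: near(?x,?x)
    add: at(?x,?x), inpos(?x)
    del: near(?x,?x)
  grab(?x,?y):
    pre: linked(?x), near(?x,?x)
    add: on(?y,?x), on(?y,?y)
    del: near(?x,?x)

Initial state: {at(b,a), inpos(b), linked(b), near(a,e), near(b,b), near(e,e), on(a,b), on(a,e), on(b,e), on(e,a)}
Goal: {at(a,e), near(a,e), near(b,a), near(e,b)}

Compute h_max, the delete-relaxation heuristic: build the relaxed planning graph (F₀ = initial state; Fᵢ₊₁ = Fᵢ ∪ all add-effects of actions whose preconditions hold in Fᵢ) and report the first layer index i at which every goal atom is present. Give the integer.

3

F0 = init (10 atoms)
F1 = F0 ∪ {at(a,b), at(b,b), at(e,e), inpos(e), near(a,b), near(b,a), on(a,a), on(b,b), on(e,b), on(e,e)}  (20 atoms)
F2 = F1 ∪ {at(a,e), at(b,e), at(e,b), linked(e)}  (24 atoms)
F3 = F2 ∪ {near(b,e), near(e,b)}  (26 atoms)
goal ⊆ F3  ⇒  h_max = 3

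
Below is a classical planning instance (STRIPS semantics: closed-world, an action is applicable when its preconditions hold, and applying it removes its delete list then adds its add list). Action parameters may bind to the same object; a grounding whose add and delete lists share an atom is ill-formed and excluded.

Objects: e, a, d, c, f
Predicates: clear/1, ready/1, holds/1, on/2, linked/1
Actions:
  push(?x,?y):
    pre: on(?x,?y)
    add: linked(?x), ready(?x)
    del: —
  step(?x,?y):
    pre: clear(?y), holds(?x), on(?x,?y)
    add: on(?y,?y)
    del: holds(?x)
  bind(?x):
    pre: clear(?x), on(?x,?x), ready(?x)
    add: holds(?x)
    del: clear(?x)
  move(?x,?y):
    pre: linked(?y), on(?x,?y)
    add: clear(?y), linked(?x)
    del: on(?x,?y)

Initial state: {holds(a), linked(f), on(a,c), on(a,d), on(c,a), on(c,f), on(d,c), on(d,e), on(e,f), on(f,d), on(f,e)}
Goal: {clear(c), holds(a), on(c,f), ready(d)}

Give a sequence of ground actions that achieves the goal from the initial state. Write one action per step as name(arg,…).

push(d,e); push(c,a); move(a,c)

1. push(d,e)  →  {holds(a), linked(d), linked(f), on(a,c), on(a,d), on(c,a), on(c,f), on(d,c), on(d,e), on(e,f), on(f,d), on(f,e), ready(d)}
2. push(c,a)  →  {holds(a), linked(c), linked(d), linked(f), on(a,c), on(a,d), on(c,a), on(c,f), on(d,c), on(d,e), on(e,f), on(f,d), on(f,e), ready(c), ready(d)}
3. move(a,c)  →  {clear(c), holds(a), linked(a), linked(c), linked(d), linked(f), on(a,d), on(c,a), on(c,f), on(d,c), on(d,e), on(e,f), on(f,d), on(f,e), ready(c), ready(d)}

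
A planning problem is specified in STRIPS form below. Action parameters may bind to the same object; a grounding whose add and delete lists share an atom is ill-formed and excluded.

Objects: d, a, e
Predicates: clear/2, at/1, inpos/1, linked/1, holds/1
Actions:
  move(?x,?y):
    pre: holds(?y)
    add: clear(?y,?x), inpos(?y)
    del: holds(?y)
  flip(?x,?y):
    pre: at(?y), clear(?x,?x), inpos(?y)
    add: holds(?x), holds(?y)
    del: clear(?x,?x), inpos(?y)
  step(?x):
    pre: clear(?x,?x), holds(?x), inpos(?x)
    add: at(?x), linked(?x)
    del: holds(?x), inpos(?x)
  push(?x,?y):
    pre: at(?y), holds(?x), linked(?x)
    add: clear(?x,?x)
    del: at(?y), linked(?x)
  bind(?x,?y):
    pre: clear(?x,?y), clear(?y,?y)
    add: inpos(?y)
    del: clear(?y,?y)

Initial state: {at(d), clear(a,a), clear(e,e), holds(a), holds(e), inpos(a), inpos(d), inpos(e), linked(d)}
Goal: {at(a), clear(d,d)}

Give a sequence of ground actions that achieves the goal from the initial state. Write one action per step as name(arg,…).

1. flip(e,d)  →  {at(d), clear(a,a), holds(a), holds(d), holds(e), inpos(a), inpos(e), linked(d)}
2. move(d,d)  →  {at(d), clear(a,a), clear(d,d), holds(a), holds(e), inpos(a), inpos(d), inpos(e), linked(d)}
3. step(a)  →  {at(a), at(d), clear(a,a), clear(d,d), holds(e), inpos(d), inpos(e), linked(a), linked(d)}

flip(e,d); move(d,d); step(a)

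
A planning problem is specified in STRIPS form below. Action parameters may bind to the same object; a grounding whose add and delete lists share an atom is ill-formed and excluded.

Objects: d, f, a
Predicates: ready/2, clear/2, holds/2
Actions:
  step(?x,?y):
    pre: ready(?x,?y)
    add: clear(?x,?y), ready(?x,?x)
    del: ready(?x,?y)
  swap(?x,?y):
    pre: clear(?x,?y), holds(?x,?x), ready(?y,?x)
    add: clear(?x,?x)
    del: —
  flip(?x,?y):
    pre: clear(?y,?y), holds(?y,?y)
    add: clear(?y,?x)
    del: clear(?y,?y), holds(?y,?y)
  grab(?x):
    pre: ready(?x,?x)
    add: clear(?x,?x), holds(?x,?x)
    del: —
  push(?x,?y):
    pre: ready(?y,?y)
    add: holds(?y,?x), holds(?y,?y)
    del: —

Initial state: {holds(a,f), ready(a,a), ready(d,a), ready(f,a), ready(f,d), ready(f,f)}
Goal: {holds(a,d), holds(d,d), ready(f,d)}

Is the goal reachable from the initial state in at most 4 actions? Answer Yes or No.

Yes

1. step(d,a)  →  {clear(d,a), holds(a,f), ready(a,a), ready(d,d), ready(f,a), ready(f,d), ready(f,f)}
2. grab(d)  →  {clear(d,a), clear(d,d), holds(a,f), holds(d,d), ready(a,a), ready(d,d), ready(f,a), ready(f,d), ready(f,f)}
3. push(d,a)  →  {clear(d,a), clear(d,d), holds(a,a), holds(a,d), holds(a,f), holds(d,d), ready(a,a), ready(d,d), ready(f,a), ready(f,d), ready(f,f)}
optimal plan length = 3; 3 ≤ 4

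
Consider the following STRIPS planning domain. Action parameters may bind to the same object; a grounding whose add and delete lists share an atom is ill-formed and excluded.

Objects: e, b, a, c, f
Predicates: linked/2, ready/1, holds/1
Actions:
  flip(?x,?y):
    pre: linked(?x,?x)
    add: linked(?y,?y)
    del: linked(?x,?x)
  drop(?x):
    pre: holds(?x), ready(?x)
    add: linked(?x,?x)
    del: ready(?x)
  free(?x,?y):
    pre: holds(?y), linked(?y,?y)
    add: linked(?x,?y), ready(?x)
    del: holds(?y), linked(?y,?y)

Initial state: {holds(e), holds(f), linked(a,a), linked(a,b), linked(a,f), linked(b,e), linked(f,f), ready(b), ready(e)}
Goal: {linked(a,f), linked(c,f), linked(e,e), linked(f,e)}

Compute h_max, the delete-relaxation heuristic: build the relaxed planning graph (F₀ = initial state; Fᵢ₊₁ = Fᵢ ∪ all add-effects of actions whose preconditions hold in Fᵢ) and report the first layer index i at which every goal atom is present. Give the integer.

F0 = init (9 atoms)
F1 = F0 ∪ {linked(b,b), linked(b,f), linked(c,c), linked(c,f), linked(e,e), linked(e,f), ready(a), ready(c)}  (17 atoms)
F2 = F1 ∪ {linked(a,e), linked(c,e), linked(f,e), ready(f)}  (21 atoms)
goal ⊆ F2  ⇒  h_max = 2

2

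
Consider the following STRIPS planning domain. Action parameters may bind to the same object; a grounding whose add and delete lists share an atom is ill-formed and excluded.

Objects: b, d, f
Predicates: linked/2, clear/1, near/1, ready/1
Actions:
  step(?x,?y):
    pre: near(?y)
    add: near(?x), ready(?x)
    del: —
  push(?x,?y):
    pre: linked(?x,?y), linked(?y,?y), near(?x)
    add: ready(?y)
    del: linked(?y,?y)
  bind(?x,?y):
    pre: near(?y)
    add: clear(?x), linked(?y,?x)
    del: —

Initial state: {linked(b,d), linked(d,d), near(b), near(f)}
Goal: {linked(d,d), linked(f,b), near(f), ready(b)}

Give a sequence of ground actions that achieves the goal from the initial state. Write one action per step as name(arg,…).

1. step(b,b)  →  {linked(b,d), linked(d,d), near(b), near(f), ready(b)}
2. bind(b,f)  →  {clear(b), linked(b,d), linked(d,d), linked(f,b), near(b), near(f), ready(b)}

step(b,b); bind(b,f)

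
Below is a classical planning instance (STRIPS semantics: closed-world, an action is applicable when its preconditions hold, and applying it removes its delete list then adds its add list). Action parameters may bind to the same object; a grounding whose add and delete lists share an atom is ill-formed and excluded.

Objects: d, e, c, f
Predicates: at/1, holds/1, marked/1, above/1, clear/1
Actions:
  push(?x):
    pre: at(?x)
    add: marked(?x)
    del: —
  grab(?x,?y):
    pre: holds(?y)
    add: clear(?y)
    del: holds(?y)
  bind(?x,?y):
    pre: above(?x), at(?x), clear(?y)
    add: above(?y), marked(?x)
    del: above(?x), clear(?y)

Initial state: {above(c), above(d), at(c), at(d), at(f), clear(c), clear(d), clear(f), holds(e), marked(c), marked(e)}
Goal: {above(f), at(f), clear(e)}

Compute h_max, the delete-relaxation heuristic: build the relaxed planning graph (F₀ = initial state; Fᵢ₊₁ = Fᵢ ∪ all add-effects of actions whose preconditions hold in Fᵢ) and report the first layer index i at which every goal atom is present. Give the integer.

F0 = init (11 atoms)
F1 = F0 ∪ {above(f), clear(e), marked(d), marked(f)}  (15 atoms)
goal ⊆ F1  ⇒  h_max = 1

1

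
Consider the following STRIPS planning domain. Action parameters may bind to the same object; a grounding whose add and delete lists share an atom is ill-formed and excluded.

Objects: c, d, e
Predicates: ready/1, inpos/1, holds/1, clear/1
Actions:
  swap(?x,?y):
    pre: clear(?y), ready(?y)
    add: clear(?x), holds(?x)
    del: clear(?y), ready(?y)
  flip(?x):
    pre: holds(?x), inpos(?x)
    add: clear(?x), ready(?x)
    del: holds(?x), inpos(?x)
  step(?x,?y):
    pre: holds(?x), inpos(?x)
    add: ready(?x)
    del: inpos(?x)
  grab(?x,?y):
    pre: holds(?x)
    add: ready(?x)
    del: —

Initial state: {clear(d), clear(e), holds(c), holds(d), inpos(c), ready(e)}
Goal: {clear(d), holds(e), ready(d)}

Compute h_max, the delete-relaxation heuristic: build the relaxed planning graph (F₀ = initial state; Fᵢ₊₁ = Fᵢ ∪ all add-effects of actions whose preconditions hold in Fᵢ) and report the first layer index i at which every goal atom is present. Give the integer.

2

F0 = init (6 atoms)
F1 = F0 ∪ {clear(c), ready(c), ready(d)}  (9 atoms)
F2 = F1 ∪ {holds(e)}  (10 atoms)
goal ⊆ F2  ⇒  h_max = 2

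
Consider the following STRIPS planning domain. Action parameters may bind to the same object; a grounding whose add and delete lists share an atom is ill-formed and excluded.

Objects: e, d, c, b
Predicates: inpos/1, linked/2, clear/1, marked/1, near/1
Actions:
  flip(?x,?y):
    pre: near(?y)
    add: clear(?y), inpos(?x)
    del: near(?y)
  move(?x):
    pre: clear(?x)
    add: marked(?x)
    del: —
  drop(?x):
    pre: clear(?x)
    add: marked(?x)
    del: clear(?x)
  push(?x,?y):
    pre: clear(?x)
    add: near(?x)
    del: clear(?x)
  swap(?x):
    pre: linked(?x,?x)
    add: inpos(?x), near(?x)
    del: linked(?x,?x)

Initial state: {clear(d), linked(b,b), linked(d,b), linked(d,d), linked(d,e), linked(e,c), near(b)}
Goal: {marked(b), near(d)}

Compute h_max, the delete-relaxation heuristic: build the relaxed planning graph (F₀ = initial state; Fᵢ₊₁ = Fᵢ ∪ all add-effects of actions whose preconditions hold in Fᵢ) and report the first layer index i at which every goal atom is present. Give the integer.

F0 = init (7 atoms)
F1 = F0 ∪ {clear(b), inpos(b), inpos(c), inpos(d), inpos(e), marked(d), near(d)}  (14 atoms)
F2 = F1 ∪ {marked(b)}  (15 atoms)
goal ⊆ F2  ⇒  h_max = 2

2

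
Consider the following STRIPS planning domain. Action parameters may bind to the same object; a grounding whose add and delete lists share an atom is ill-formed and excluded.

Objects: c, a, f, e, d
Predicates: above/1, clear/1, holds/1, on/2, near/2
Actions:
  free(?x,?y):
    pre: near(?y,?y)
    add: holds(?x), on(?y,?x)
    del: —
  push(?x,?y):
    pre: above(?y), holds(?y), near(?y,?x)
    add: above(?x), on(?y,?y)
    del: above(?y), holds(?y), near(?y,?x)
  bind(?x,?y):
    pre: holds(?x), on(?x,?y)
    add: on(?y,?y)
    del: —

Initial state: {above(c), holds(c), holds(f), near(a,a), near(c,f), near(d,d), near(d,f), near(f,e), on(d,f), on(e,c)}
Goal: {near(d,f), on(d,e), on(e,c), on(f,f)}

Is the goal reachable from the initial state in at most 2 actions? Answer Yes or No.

1. free(e,d)  →  {above(c), holds(c), holds(e), holds(f), near(a,a), near(c,f), near(d,d), near(d,f), near(f,e), on(d,e), on(d,f), on(e,c)}
2. free(d,a)  →  {above(c), holds(c), holds(d), holds(e), holds(f), near(a,a), near(c,f), near(d,d), near(d,f), near(f,e), on(a,d), on(d,e), on(d,f), on(e,c)}
3. bind(d,f)  →  {above(c), holds(c), holds(d), holds(e), holds(f), near(a,a), near(c,f), near(d,d), near(d,f), near(f,e), on(a,d), on(d,e), on(d,f), on(e,c), on(f,f)}
optimal plan length = 3; 3 > 2

No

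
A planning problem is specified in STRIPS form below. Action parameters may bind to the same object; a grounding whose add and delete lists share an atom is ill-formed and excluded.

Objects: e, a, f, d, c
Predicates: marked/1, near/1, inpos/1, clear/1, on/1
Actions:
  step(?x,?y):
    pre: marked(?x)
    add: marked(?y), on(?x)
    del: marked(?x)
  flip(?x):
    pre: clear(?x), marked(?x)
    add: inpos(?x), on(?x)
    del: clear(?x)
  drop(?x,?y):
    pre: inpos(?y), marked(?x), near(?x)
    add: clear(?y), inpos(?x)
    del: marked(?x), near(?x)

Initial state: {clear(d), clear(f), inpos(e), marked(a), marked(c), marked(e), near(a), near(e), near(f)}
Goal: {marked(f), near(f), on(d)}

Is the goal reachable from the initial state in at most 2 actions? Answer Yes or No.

1. step(e,d)  →  {clear(d), clear(f), inpos(e), marked(a), marked(c), marked(d), near(a), near(e), near(f), on(e)}
2. step(d,f)  →  {clear(d), clear(f), inpos(e), marked(a), marked(c), marked(f), near(a), near(e), near(f), on(d), on(e)}
optimal plan length = 2; 2 ≤ 2

Yes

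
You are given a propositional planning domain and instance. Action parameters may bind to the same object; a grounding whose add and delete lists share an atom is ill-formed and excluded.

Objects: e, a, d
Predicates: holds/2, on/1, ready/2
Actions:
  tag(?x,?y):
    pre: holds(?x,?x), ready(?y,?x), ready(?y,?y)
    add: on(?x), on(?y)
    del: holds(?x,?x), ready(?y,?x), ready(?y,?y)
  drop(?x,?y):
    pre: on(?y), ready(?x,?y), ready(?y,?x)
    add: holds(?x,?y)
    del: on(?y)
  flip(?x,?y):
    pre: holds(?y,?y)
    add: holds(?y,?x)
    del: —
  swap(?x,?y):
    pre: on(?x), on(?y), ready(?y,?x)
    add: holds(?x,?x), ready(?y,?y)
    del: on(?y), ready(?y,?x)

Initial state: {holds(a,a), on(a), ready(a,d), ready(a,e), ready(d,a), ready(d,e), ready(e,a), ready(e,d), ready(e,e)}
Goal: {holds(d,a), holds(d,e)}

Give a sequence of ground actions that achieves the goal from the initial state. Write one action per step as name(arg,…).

tag(a,e); drop(d,e); drop(d,a)

1. tag(a,e)  →  {on(a), on(e), ready(a,d), ready(a,e), ready(d,a), ready(d,e), ready(e,d)}
2. drop(d,e)  →  {holds(d,e), on(a), ready(a,d), ready(a,e), ready(d,a), ready(d,e), ready(e,d)}
3. drop(d,a)  →  {holds(d,a), holds(d,e), ready(a,d), ready(a,e), ready(d,a), ready(d,e), ready(e,d)}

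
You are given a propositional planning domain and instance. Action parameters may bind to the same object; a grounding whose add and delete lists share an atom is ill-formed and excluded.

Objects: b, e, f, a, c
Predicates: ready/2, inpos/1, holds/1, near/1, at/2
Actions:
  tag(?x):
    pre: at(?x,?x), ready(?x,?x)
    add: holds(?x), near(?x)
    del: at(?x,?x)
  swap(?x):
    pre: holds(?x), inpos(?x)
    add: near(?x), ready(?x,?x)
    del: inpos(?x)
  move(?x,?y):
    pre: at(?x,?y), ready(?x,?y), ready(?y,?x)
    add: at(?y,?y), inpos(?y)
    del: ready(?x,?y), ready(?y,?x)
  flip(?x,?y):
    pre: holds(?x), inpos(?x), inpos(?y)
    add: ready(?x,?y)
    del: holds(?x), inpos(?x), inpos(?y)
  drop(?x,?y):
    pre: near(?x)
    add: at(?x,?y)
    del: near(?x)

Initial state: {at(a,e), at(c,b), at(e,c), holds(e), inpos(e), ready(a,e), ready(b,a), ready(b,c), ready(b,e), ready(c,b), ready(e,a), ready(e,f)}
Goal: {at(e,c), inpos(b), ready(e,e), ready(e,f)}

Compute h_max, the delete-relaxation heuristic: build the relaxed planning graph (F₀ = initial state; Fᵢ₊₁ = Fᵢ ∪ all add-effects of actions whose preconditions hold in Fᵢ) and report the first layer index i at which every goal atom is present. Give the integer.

F0 = init (12 atoms)
F1 = F0 ∪ {at(b,b), at(e,e), inpos(b), near(e), ready(e,e)}  (17 atoms)
goal ⊆ F1  ⇒  h_max = 1

1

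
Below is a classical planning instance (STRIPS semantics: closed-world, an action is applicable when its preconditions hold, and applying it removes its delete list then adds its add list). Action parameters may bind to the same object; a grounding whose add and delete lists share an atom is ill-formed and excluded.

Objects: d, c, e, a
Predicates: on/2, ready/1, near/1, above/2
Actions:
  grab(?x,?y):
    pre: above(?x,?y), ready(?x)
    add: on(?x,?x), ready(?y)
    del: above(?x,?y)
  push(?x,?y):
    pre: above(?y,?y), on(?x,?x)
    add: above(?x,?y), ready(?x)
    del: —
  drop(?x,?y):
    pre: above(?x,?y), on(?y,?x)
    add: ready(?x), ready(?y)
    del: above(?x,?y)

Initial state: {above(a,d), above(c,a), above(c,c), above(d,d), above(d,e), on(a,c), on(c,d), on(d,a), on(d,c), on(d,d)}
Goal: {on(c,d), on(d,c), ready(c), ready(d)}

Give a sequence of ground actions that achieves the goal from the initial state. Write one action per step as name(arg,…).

1. push(d,d)  →  {above(a,d), above(c,a), above(c,c), above(d,d), above(d,e), on(a,c), on(c,d), on(d,a), on(d,c), on(d,d), ready(d)}
2. drop(c,a)  →  {above(a,d), above(c,c), above(d,d), above(d,e), on(a,c), on(c,d), on(d,a), on(d,c), on(d,d), ready(a), ready(c), ready(d)}

push(d,d); drop(c,a)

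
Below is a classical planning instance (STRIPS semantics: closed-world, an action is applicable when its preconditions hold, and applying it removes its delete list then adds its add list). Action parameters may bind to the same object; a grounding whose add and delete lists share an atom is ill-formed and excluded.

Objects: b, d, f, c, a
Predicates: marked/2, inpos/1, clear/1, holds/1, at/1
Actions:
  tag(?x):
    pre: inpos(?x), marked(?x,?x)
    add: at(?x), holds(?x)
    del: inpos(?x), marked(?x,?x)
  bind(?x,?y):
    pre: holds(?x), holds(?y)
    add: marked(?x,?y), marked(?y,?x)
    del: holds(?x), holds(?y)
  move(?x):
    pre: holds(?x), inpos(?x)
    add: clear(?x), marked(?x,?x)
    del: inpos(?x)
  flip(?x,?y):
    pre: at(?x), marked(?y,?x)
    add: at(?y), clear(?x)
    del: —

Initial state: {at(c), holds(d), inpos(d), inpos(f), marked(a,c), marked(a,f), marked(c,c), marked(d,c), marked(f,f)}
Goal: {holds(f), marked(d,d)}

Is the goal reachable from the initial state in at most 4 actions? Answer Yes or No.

1. tag(f)  →  {at(c), at(f), holds(d), holds(f), inpos(d), marked(a,c), marked(a,f), marked(c,c), marked(d,c)}
2. bind(d,d)  →  {at(c), at(f), holds(f), inpos(d), marked(a,c), marked(a,f), marked(c,c), marked(d,c), marked(d,d)}
optimal plan length = 2; 2 ≤ 4

Yes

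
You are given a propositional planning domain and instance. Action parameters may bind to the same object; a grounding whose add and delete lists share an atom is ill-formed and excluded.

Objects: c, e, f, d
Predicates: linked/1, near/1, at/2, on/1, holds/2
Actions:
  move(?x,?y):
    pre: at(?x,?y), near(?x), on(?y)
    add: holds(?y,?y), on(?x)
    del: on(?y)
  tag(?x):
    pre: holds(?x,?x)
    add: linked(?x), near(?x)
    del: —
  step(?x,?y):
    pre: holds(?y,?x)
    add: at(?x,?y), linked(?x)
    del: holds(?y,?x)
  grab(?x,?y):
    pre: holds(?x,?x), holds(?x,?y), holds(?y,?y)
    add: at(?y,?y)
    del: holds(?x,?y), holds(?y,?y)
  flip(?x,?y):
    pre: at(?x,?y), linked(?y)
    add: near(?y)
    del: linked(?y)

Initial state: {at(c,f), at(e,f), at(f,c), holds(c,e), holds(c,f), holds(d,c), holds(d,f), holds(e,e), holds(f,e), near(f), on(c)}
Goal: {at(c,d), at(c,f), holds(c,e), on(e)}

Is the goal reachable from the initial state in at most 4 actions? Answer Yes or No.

Yes

1. move(f,c)  →  {at(c,f), at(e,f), at(f,c), holds(c,c), holds(c,e), holds(c,f), holds(d,c), holds(d,f), holds(e,e), holds(f,e), near(f), on(f)}
2. tag(e)  →  {at(c,f), at(e,f), at(f,c), holds(c,c), holds(c,e), holds(c,f), holds(d,c), holds(d,f), holds(e,e), holds(f,e), linked(e), near(e), near(f), on(f)}
3. move(e,f)  →  {at(c,f), at(e,f), at(f,c), holds(c,c), holds(c,e), holds(c,f), holds(d,c), holds(d,f), holds(e,e), holds(f,e), holds(f,f), linked(e), near(e), near(f), on(e)}
4. step(c,d)  →  {at(c,d), at(c,f), at(e,f), at(f,c), holds(c,c), holds(c,e), holds(c,f), holds(d,f), holds(e,e), holds(f,e), holds(f,f), linked(c), linked(e), near(e), near(f), on(e)}
optimal plan length = 4; 4 ≤ 4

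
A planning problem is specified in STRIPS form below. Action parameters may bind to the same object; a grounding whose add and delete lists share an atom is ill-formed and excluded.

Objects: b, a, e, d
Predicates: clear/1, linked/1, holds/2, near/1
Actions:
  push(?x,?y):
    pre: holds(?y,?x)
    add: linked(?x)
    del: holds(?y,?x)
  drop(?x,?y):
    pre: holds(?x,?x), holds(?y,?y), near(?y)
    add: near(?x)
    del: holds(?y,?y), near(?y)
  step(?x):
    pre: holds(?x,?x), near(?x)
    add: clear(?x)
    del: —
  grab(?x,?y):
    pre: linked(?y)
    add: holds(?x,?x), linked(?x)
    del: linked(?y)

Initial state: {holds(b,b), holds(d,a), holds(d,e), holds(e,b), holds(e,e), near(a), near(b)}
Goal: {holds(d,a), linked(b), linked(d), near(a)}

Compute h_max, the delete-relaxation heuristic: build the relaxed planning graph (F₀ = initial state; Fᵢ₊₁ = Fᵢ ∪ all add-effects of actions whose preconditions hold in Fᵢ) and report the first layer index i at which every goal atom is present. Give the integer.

2

F0 = init (7 atoms)
F1 = F0 ∪ {clear(b), linked(a), linked(b), linked(e), near(e)}  (12 atoms)
F2 = F1 ∪ {clear(e), holds(a,a), holds(d,d), linked(d)}  (16 atoms)
goal ⊆ F2  ⇒  h_max = 2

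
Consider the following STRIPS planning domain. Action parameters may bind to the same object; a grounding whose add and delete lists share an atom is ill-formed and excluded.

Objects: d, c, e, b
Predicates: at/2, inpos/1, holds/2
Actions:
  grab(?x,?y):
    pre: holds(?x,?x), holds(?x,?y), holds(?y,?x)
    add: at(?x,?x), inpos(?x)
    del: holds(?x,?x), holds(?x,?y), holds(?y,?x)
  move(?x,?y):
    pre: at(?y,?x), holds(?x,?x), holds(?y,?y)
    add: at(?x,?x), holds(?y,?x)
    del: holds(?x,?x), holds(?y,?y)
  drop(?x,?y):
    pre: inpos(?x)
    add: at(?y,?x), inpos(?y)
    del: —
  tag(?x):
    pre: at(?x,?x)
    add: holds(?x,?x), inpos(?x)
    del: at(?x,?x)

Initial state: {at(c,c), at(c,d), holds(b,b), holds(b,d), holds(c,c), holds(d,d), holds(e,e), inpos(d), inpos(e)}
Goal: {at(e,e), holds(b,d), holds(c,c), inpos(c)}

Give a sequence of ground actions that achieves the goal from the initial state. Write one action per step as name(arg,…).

1. grab(e,e)  →  {at(c,c), at(c,d), at(e,e), holds(b,b), holds(b,d), holds(c,c), holds(d,d), inpos(d), inpos(e)}
2. drop(d,c)  →  {at(c,c), at(c,d), at(e,e), holds(b,b), holds(b,d), holds(c,c), holds(d,d), inpos(c), inpos(d), inpos(e)}

grab(e,e); drop(d,c)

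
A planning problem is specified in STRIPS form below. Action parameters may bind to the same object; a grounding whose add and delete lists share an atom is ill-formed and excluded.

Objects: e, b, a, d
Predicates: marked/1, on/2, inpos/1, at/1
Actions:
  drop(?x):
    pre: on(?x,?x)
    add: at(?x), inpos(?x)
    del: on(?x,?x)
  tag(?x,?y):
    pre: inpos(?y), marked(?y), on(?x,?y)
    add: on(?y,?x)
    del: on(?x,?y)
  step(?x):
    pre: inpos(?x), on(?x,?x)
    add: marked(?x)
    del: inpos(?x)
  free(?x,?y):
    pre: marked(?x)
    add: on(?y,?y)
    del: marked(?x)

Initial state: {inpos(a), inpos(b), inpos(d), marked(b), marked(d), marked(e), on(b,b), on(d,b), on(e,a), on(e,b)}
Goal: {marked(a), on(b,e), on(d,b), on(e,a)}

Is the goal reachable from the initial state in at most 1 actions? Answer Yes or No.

No

1. tag(e,b)  →  {inpos(a), inpos(b), inpos(d), marked(b), marked(d), marked(e), on(b,b), on(b,e), on(d,b), on(e,a)}
2. free(e,a)  →  {inpos(a), inpos(b), inpos(d), marked(b), marked(d), on(a,a), on(b,b), on(b,e), on(d,b), on(e,a)}
3. step(a)  →  {inpos(b), inpos(d), marked(a), marked(b), marked(d), on(a,a), on(b,b), on(b,e), on(d,b), on(e,a)}
optimal plan length = 3; 3 > 1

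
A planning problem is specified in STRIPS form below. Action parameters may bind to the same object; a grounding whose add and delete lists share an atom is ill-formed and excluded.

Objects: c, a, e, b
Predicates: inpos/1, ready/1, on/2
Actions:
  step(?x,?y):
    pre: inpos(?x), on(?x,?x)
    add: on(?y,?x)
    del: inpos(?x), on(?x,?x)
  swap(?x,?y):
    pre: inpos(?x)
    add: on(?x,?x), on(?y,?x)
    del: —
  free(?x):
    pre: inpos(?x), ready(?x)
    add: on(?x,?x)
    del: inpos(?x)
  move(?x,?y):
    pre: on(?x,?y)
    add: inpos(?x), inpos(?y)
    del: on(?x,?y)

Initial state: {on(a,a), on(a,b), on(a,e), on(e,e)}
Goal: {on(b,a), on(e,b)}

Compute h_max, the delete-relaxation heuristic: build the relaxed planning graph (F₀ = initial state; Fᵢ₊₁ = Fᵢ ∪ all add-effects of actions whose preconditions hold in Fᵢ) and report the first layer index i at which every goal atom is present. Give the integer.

F0 = init (4 atoms)
F1 = F0 ∪ {inpos(a), inpos(b), inpos(e)}  (7 atoms)
F2 = F1 ∪ {on(b,a), on(b,b), on(b,e), on(c,a), on(c,b), on(c,e), on(e,a), on(e,b)}  (15 atoms)
goal ⊆ F2  ⇒  h_max = 2

2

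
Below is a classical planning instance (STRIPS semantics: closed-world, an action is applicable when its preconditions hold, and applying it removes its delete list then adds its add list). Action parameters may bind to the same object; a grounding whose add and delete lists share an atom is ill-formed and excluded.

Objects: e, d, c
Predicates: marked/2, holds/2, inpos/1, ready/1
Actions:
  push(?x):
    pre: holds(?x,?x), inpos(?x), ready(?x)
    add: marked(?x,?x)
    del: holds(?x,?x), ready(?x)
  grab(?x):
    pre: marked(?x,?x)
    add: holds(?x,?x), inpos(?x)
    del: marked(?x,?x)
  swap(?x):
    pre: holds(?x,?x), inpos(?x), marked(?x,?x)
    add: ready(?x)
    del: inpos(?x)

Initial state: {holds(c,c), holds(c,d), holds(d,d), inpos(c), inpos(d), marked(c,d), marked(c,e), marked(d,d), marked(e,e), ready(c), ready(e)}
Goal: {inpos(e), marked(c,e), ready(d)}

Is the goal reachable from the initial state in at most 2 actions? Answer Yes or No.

1. grab(e)  →  {holds(c,c), holds(c,d), holds(d,d), holds(e,e), inpos(c), inpos(d), inpos(e), marked(c,d), marked(c,e), marked(d,d), ready(c), ready(e)}
2. swap(d)  →  {holds(c,c), holds(c,d), holds(d,d), holds(e,e), inpos(c), inpos(e), marked(c,d), marked(c,e), marked(d,d), ready(c), ready(d), ready(e)}
optimal plan length = 2; 2 ≤ 2

Yes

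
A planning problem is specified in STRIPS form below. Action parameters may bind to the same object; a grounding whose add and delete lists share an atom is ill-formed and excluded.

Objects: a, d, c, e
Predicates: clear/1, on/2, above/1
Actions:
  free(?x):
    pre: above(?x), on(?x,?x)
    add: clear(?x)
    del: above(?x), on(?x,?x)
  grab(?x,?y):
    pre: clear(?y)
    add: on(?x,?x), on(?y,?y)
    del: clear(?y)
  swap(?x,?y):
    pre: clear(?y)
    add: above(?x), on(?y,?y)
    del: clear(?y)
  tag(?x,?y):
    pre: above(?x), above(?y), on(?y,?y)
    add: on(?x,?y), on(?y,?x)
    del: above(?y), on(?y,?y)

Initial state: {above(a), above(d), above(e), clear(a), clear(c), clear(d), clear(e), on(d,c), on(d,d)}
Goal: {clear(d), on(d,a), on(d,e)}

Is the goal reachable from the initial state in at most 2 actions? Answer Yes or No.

No

1. grab(a,a)  →  {above(a), above(d), above(e), clear(c), clear(d), clear(e), on(a,a), on(d,c), on(d,d)}
2. tag(d,a)  →  {above(d), above(e), clear(c), clear(d), clear(e), on(a,d), on(d,a), on(d,c), on(d,d)}
3. tag(e,d)  →  {above(e), clear(c), clear(d), clear(e), on(a,d), on(d,a), on(d,c), on(d,e), on(e,d)}
optimal plan length = 3; 3 > 2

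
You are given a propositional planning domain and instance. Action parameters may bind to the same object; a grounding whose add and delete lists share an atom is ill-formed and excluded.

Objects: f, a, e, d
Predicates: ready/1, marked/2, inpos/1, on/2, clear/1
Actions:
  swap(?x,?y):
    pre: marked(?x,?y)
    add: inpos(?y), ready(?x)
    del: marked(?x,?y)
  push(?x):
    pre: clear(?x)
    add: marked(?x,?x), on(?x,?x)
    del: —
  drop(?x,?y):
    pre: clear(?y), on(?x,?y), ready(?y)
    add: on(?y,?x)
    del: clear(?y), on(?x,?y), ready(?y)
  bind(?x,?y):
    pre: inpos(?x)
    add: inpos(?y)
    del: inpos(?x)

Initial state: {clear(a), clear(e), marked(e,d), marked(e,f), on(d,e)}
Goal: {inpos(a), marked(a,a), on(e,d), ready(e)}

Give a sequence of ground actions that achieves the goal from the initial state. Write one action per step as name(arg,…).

1. swap(e,f)  →  {clear(a), clear(e), inpos(f), marked(e,d), on(d,e), ready(e)}
2. push(a)  →  {clear(a), clear(e), inpos(f), marked(a,a), marked(e,d), on(a,a), on(d,e), ready(e)}
3. drop(d,e)  →  {clear(a), inpos(f), marked(a,a), marked(e,d), on(a,a), on(e,d)}
4. swap(e,d)  →  {clear(a), inpos(d), inpos(f), marked(a,a), on(a,a), on(e,d), ready(e)}
5. bind(f,a)  →  {clear(a), inpos(a), inpos(d), marked(a,a), on(a,a), on(e,d), ready(e)}

swap(e,f); push(a); drop(d,e); swap(e,d); bind(f,a)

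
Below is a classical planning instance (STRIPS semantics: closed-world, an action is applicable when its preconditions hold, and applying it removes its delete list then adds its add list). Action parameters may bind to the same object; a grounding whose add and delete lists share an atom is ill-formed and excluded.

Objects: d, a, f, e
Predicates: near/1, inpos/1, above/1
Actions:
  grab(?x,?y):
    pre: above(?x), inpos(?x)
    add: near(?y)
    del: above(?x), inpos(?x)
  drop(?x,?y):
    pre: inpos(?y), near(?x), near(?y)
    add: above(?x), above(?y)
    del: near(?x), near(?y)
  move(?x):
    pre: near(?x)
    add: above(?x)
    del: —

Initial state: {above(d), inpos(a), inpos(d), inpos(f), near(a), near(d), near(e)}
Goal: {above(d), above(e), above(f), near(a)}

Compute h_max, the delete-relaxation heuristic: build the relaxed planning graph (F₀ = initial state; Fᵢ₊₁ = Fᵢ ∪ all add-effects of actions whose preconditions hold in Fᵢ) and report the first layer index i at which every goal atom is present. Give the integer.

F0 = init (7 atoms)
F1 = F0 ∪ {above(a), above(e), near(f)}  (10 atoms)
F2 = F1 ∪ {above(f)}  (11 atoms)
goal ⊆ F2  ⇒  h_max = 2

2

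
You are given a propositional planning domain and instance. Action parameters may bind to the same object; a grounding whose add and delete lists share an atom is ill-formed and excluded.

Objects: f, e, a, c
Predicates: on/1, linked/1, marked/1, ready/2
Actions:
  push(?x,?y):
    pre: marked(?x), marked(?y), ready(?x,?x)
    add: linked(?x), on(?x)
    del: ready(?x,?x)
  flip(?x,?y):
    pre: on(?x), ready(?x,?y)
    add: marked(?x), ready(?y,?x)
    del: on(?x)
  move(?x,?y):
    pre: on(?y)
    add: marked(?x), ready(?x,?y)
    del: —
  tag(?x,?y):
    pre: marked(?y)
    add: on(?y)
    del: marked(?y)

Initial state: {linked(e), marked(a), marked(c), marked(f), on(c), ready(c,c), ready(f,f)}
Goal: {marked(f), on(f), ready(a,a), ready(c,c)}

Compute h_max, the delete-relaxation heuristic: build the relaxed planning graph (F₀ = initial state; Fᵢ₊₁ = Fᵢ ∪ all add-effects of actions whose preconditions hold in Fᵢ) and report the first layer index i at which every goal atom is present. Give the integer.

F0 = init (7 atoms)
F1 = F0 ∪ {linked(c), linked(f), marked(e), on(a), on(f), ready(a,c), ready(e,c), ready(f,c)}  (15 atoms)
F2 = F1 ∪ {on(e), ready(a,a), ready(a,f), ready(c,a), ready(c,f), ready(e,a), ready(e,f), ready(f,a)}  (23 atoms)
goal ⊆ F2  ⇒  h_max = 2

2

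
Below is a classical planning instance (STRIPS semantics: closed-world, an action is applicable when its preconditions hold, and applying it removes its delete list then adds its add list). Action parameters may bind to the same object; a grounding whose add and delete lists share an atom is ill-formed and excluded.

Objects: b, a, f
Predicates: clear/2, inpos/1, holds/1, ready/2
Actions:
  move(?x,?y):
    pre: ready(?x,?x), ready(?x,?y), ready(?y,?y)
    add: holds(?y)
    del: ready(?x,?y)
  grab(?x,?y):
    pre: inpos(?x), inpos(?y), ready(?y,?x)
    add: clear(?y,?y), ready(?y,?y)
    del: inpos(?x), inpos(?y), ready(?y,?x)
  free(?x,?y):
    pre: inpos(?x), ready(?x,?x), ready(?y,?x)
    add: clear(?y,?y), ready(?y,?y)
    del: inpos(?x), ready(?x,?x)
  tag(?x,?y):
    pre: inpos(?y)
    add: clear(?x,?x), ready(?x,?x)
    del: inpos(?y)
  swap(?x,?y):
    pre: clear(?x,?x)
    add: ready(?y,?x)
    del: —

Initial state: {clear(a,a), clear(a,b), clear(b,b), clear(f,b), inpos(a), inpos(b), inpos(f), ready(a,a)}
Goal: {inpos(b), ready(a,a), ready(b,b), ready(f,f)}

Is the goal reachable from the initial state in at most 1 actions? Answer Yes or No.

No

1. tag(b,a)  →  {clear(a,a), clear(a,b), clear(b,b), clear(f,b), inpos(b), inpos(f), ready(a,a), ready(b,b)}
2. tag(f,f)  →  {clear(a,a), clear(a,b), clear(b,b), clear(f,b), clear(f,f), inpos(b), ready(a,a), ready(b,b), ready(f,f)}
optimal plan length = 2; 2 > 1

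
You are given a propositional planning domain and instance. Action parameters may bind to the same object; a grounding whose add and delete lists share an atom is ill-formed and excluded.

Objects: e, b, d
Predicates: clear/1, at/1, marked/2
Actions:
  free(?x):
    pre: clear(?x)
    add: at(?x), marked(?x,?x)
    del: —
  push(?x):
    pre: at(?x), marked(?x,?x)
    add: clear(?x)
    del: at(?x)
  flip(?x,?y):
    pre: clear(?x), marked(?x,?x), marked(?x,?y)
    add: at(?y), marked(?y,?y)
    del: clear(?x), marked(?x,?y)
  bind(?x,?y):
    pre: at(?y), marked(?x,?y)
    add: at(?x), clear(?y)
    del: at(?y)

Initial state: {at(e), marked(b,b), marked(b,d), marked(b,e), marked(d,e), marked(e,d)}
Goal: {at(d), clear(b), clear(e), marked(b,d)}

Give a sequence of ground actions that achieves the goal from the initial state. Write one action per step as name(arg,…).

bind(b,e); free(e); push(b); bind(d,e)

1. bind(b,e)  →  {at(b), clear(e), marked(b,b), marked(b,d), marked(b,e), marked(d,e), marked(e,d)}
2. free(e)  →  {at(b), at(e), clear(e), marked(b,b), marked(b,d), marked(b,e), marked(d,e), marked(e,d), marked(e,e)}
3. push(b)  →  {at(e), clear(b), clear(e), marked(b,b), marked(b,d), marked(b,e), marked(d,e), marked(e,d), marked(e,e)}
4. bind(d,e)  →  {at(d), clear(b), clear(e), marked(b,b), marked(b,d), marked(b,e), marked(d,e), marked(e,d), marked(e,e)}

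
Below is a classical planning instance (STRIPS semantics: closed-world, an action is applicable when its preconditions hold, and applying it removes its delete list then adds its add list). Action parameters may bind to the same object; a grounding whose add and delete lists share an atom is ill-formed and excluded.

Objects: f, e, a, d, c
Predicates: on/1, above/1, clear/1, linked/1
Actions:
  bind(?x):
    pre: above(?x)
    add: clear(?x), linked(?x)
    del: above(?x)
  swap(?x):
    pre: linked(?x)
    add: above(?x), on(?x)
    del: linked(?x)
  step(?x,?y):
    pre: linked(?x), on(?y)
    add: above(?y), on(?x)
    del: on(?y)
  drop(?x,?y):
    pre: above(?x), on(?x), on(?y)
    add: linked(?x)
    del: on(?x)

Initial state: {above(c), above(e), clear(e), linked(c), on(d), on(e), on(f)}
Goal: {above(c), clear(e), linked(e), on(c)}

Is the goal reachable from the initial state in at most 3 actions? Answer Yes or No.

1. bind(e)  →  {above(c), clear(e), linked(c), linked(e), on(d), on(e), on(f)}
2. swap(c)  →  {above(c), clear(e), linked(e), on(c), on(d), on(e), on(f)}
optimal plan length = 2; 2 ≤ 3

Yes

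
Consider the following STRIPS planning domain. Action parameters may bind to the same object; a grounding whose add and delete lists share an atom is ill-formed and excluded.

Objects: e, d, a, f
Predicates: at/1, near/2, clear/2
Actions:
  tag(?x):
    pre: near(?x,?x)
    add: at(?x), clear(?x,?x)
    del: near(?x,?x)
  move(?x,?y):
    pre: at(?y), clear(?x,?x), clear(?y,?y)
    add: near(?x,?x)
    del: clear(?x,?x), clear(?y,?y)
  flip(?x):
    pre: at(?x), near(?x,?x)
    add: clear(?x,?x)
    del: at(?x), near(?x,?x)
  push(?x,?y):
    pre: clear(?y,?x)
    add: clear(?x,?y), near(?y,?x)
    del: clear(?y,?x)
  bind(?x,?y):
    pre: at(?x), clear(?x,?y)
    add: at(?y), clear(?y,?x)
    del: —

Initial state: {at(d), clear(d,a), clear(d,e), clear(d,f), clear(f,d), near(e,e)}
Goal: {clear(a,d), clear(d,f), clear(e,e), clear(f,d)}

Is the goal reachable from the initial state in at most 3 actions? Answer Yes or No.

Yes

1. tag(e)  →  {at(d), at(e), clear(d,a), clear(d,e), clear(d,f), clear(e,e), clear(f,d)}
2. push(a,d)  →  {at(d), at(e), clear(a,d), clear(d,e), clear(d,f), clear(e,e), clear(f,d), near(d,a)}
optimal plan length = 2; 2 ≤ 3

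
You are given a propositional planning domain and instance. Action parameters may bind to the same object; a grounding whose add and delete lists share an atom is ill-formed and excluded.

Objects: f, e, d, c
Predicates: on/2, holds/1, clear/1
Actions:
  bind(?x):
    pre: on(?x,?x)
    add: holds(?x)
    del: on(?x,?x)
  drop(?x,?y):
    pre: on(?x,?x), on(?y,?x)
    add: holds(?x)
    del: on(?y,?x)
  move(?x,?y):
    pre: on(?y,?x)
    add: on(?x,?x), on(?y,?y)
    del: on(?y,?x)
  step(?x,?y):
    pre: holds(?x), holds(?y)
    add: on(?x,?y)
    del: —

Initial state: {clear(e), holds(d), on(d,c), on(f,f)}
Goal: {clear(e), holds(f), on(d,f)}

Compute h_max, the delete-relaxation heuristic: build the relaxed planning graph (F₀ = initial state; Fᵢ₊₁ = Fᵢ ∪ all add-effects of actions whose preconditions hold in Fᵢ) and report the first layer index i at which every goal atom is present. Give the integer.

F0 = init (4 atoms)
F1 = F0 ∪ {holds(f), on(c,c), on(d,d)}  (7 atoms)
F2 = F1 ∪ {holds(c), on(d,f), on(f,d)}  (10 atoms)
goal ⊆ F2  ⇒  h_max = 2

2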